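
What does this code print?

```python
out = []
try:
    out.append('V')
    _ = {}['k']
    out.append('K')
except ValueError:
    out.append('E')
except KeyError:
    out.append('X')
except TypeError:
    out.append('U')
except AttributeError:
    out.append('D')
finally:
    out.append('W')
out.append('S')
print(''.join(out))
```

Execution trace: 'V' (try body) → 'X' (except KeyError) → 'W' (finally) → 'S' (after the try/except). Output: VXWS

Answer: VXWS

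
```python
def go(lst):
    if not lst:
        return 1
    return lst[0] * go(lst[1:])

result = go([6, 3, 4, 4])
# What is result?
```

Product over [6, 3, 4, 4] = 6 * 3 * 4 * 4 = 288

Answer: 288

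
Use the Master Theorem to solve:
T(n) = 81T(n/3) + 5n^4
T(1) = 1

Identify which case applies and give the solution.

a=81, b=3, f(n)=5n^4. log_3(81) = 4. Since c=4 = 4, Case 2 applies: T(n) = Θ(n^log_b(a) · log n) = O(n^4 log n).

Answer: O(n^4 log n) - Case 2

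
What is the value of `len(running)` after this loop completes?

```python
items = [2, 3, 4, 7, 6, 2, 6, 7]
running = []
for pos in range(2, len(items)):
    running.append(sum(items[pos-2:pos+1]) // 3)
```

Number of 3-element averages
`running` takes the values: [] → [3] → [3, 4] → [3, 4, 5] → [3, 4, 5, 5] → [3, 4, 5, 5, 4] → [3, 4, 5, 5, 4, 5]
So `len(running)` = 6

Answer: 6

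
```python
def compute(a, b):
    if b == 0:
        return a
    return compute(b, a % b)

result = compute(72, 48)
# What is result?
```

compute(72, 48) -> compute(48, 24) -> compute(24, 0) -> 24

Answer: 24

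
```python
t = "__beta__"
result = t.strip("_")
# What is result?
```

Trace:
`t = "__beta__"` → t = '__beta__'
`result = t.strip("_")` → result = 'beta'
So result = 'beta'

Answer: 'beta'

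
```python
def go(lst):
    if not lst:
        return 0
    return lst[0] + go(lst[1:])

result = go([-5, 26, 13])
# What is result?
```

(-5) + 26 + 13 + 0 = 34

Answer: 34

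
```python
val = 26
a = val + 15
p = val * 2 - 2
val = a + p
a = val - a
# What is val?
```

Trace:
`val = 26` → val = 26
`a = val + 15` → a = 41
`p = val * 2 - 2` → p = 50
`val = a + p` → val = 91
`a = val - a` → a = 50
So val = 91

Answer: 91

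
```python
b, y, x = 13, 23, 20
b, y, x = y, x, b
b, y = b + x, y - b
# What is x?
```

Trace:
`b, y, x = 13, 23, 20` → b = 13; y = 23; x = 20
`b, y, x = y, x, b` → b = 23; y = 20; x = 13
`b, y = b + x, y - b` → b = 36; y = -3
So x = 13

Answer: 13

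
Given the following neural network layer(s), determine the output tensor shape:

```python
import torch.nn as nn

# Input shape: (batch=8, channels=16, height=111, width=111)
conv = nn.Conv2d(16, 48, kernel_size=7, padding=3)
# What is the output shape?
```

Input: (8, 16, 111, 111) -> Output: (8, 48, 111, 111)

Answer: (8, 48, 111, 111)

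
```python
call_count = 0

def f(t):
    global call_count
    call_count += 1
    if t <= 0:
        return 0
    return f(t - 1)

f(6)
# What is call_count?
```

Linear recursion stepping by 1: 7 calls from t=6 down to ≤0.

Answer: 7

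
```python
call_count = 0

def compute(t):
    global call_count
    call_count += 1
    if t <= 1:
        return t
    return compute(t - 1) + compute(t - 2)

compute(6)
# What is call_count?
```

Calls(t) = 1 + Calls(t-1) + Calls(t-2); Calls(0)=Calls(1)=1. For t=6 this gives 25.

Answer: 25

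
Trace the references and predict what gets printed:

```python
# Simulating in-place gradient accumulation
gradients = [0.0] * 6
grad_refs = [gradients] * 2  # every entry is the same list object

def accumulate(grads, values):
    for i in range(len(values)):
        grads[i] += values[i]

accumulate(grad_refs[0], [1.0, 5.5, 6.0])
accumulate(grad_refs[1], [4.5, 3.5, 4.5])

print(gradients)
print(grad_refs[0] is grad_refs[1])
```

Key concept: gradient accumulation aliasing.
Step by step:
`gradients = [0.0] * 6` → gradients = [0.0, 0.0, 0.0, 0.0, 0.0, 0.0]
`grad_refs = [gradients] * 2` → grad_refs = [[0.0, 0.0, 0.0, 0.0, 0.0, 0.0], [0.0, 0.0, 0.0, 0.0, 0.0, 0.0]]
`accumulate(grad_refs[0], [1.0, 5.5, 6.0])` → gradients = [1.0, 5.5, 6.0, 0.0, 0.0, 0.0]; grad_refs = [[1.0, 5.5, 6.0, 0.0, 0.0, 0.0], [1.0, 5.5, 6.0, 0.0, 0.0, 0.0]]
`accumulate(grad_refs[1], [4.5, 3.5, 4.5])` → gradients = [5.5, 9.0, 10.5, 0.0, 0.0, 0.0]; grad_refs = [[5.5, 9.0, 10.5, 0.0, 0.0, 0.0], [5.5, 9.0, 10.5, 0.0, 0.0, 0.0]]
`print(gradients)` → prints [5.5, 9.0, 10.5, 0.0, 0.0, 0.0]
`print(grad_refs[0] is grad_refs[1])` → prints True

Answer:
[5.5, 9.0, 10.5, 0.0, 0.0, 0.0]
True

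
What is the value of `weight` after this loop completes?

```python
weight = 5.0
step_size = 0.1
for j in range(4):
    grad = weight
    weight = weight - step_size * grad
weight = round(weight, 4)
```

Gradient descent: w = 5.0 * (1 - 0.1)^4
`weight` takes the values: 5.0 → 4.5 → 4.05 → 3.645 → 3.2805

Answer: 3.2805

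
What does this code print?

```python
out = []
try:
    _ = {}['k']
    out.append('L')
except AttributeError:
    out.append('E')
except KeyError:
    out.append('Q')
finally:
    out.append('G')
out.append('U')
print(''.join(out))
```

Execution trace: 'Q' (except KeyError) → 'G' (finally) → 'U' (after the try/except). Output: QGU

Answer: QGU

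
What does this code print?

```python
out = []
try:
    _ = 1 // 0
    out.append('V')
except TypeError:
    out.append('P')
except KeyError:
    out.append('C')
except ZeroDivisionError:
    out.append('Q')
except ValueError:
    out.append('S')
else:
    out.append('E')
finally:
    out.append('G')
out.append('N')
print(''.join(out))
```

Execution trace: 'Q' (except ZeroDivisionError) → 'G' (finally) → 'N' (after the try/except). Output: QGN

Answer: QGN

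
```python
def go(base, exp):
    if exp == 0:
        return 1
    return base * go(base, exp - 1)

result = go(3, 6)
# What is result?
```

go(3, 6) = 3 * 3 * 3 * 3 * 3 * 3 = 729

Answer: 729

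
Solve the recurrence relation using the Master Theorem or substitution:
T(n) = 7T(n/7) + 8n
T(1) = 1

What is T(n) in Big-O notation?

By Master Theorem: a=7, b=7, f(n)=8n. Since log_7(7) = 1 and f(n) = Θ(n^1), Case 2 applies. T(n) = O(n log n).

Answer: O(n log n)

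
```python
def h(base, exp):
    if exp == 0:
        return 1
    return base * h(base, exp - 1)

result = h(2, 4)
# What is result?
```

h(2, 4) = 2 * 2 * 2 * 2 = 16

Answer: 16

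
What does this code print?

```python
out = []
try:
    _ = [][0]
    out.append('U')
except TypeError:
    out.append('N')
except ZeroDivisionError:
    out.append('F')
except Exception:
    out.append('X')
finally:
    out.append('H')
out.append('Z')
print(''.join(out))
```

Execution trace: 'X' (except Exception) → 'H' (finally) → 'Z' (after the try/except). Output: XHZ

Answer: XHZ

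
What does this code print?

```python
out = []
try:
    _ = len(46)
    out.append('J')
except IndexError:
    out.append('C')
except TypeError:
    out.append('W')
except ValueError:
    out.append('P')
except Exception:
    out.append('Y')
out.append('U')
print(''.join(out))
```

Execution trace: 'W' (except TypeError) → 'U' (after the try/except). Output: WU

Answer: WU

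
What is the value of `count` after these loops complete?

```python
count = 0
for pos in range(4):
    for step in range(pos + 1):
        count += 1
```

Triangle: 1 + 2 + ... + 4
`count` takes the values: 0 → 1 → 2 → 3 → 4 → 5 → 6 → 7 → 8 → 9 → 10

Answer: 10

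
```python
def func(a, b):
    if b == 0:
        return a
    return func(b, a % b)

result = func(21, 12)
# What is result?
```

func(21, 12) -> func(12, 9) -> func(9, 3) -> func(3, 0) -> 3

Answer: 3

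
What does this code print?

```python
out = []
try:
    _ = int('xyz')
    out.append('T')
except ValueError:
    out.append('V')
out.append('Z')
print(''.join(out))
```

Execution trace: 'V' (except ValueError) → 'Z' (after the try/except). Output: VZ

Answer: VZ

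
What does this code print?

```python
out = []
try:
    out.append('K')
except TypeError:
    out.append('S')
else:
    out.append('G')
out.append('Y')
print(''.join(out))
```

Execution trace: 'K' (try body, no exception) → 'G' (else) → 'Y' (after the try/except). Output: KGY

Answer: KGY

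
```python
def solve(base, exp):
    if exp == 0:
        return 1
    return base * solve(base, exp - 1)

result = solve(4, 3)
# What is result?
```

solve(4, 3) = 4 * 4 * 4 = 64

Answer: 64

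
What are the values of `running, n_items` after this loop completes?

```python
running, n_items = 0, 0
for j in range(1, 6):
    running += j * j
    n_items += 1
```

Sum of squares and count
`running, n_items` takes the values: (0, 0) → (1, 0) → (1, 1) → (5, 1) → (5, 2) → (14, 2) → (14, 3) → (30, 3) → (30, 4) → (55, 4) → (55, 5)

Answer: 55, 5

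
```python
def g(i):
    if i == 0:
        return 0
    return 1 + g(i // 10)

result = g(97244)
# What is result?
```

Count of digits of 97244: 5

Answer: 5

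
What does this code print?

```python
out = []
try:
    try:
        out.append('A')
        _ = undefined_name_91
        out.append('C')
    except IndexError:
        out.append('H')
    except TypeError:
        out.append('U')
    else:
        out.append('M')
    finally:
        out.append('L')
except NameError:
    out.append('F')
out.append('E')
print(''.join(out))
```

Execution trace: 'A' (try body) → 'L' (finally) → 'F' (outer except NameError) → 'E' (after the try/except). Output: ALFE

Answer: ALFE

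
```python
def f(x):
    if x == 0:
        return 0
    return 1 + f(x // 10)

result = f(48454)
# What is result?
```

Count of digits of 48454: 5

Answer: 5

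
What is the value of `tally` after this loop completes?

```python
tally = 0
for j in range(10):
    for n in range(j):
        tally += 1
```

Triangle number: 0+1+2+...+9
`tally` takes the values: 0 → 1 → 2 → 3 → 4 → 5 → 6 → 7 → 8 → 9 → 10 → 11 → 12 → 13 → 14 → 15 → 16 → 17 → 18 → 19 → 20 → 21 → 22 → 23 → 24 → 25 → 26 → 27 → 28 → 29 → … → 41 → 42 → 43 → 44 → 45

Answer: 45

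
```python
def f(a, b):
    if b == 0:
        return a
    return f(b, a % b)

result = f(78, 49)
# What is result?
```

f(78, 49) -> f(49, 29) -> f(29, 20) -> f(20, 9) -> f(9, 2) -> f(2, 1) -> f(1, 0) -> 1

Answer: 1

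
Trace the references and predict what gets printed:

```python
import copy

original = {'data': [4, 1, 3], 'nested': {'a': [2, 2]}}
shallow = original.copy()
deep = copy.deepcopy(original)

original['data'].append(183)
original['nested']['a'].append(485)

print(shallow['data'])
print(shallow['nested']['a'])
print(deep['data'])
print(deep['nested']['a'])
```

Key concept: comparing shallow vs deep copy.
Step by step:
`original = {'data': [4, 1, 3], 'nested': {'a': [2, 2]}}` → original = {'data': [4, 1, 3], 'nested': {'a': [2, 2]}}
`shallow = original.copy()` → shallow = {'data': [4, 1, 3], 'nested': {'a': [2, 2]}}
`deep = copy.deepcopy(original)` → deep = {'data': [4, 1, 3], 'nested': {'a': [2, 2]}}
`original['data'].append(183)` → original = {'data': [4, 1, 3, 183], 'nested': {'a': [2, 2]}}; shallow = {'data': [4, 1, 3, 183], 'nested': {'a': [2, 2]}}
`original['nested']['a'].append(485)` → original = {'data': [4, 1, 3, 183], 'nested': {'a': [2, 2, 485]}}; shallow = {'data': [4, 1, 3, 183], 'nested': {'a': [2, 2, 485]}}
`print(shallow['data'])` → prints [4, 1, 3, 183]
`print(shallow['nested']['a'])` → prints [2, 2, 485]
`print(deep['data'])` → prints [4, 1, 3]
`print(deep['nested']['a'])` → prints [2, 2]

Answer:
[4, 1, 3, 183]
[2, 2, 485]
[4, 1, 3]
[2, 2]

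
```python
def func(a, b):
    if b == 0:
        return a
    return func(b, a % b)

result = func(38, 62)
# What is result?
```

func(38, 62) -> func(62, 38) -> func(38, 24) -> func(24, 14) -> func(14, 10) -> func(10, 4) -> func(4, 2) -> func(2, 0) -> 2

Answer: 2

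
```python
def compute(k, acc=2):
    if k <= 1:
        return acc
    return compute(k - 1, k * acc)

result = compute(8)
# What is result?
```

Accumulator trace (n, acc): (8, 2) -> (7, 16) -> (6, 112) -> (5, 672) -> (4, 3360) -> (3, 13440) -> (2, 40320) -> (1, 80640) -> return 80640

Answer: 80640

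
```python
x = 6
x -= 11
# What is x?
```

Trace:
`x = 6` → x = 6
`x -= 11` → x = -5
So x = -5

Answer: -5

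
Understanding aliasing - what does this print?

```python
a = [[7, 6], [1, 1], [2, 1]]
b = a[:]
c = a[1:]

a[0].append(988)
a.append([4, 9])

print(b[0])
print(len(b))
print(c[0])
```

Key concept: slice with nested mutation.
Step by step:
`a = [[7, 6], [1, 1], [2, 1]]` → a = [[7, 6], [1, 1], [2, 1]]
`b = a[:]` → b = [[7, 6], [1, 1], [2, 1]]
`c = a[1:]` → c = [[1, 1], [2, 1]]
`a[0].append(988)` → a = [[7, 6, 988], [1, 1], [2, 1]]; b = [[7, 6, 988], [1, 1], [2, 1]]
`a.append([4, 9])` → a = [[7, 6, 988], [1, 1], [2, 1], [4, 9]]
`print(b[0])` → prints [7, 6, 988]
`print(len(b))` → prints 3
`print(c[0])` → prints [1, 1]

Answer:
[7, 6, 988]
3
[1, 1]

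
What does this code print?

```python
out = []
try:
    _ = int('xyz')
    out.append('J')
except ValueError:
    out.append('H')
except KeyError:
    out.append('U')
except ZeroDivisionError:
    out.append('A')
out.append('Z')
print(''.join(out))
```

Execution trace: 'H' (except ValueError) → 'Z' (after the try/except). Output: HZ

Answer: HZ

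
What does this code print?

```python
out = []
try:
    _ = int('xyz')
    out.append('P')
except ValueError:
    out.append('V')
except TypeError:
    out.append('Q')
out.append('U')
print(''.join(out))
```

Execution trace: 'V' (except ValueError) → 'U' (after the try/except). Output: VU

Answer: VU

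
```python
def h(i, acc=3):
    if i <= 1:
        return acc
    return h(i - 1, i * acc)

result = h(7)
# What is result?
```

Accumulator trace (n, acc): (7, 3) -> (6, 21) -> (5, 126) -> (4, 630) -> (3, 2520) -> (2, 7560) -> (1, 15120) -> return 15120

Answer: 15120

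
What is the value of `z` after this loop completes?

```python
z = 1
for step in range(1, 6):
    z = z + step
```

Start at 1, add 1 through 5
`z` takes the values: 1 → 2 → 4 → 7 → 11 → 16

Answer: 16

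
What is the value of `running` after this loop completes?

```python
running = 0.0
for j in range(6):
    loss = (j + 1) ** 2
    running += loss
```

Sum of squared losses 1² + 2² + ... + 6²
`running` takes the values: 0.0 → 1.0 → 5.0 → 14.0 → 30.0 → 55.0 → 91.0

Answer: 91.0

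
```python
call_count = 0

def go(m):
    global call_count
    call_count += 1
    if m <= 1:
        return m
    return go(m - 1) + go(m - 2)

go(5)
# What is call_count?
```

Calls(m) = 1 + Calls(m-1) + Calls(m-2); Calls(0)=Calls(1)=1. For m=5 this gives 15.

Answer: 15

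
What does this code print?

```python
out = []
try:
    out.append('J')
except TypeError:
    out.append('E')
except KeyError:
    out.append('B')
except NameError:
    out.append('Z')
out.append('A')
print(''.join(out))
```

Execution trace: 'J' (try body, no exception) → 'A' (after the try/except). Output: JA

Answer: JA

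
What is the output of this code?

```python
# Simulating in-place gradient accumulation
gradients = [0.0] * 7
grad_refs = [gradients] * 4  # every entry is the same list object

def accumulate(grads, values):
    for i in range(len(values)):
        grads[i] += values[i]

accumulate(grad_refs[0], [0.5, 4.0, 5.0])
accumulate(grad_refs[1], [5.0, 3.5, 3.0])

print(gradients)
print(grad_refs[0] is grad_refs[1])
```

Key concept: gradient accumulation aliasing.
Step by step:
`gradients = [0.0] * 7` → gradients = [0.0, 0.0, 0.0, 0.0, 0.0, 0.0, 0.0]
`grad_refs = [gradients] * 4` → grad_refs = [[0.0, 0.0, 0.0, 0.0, 0.0, 0.0, 0.0], [0.0, 0.0, 0.0, 0.0, 0.0, 0.0, 0.0], [0.0, 0.0, 0.0, 0.0, 0.0, 0.0, 0.0], [0.0, 0.0, 0.0, 0.0, 0.0, 0.0, 0.0]]
`accumulate(grad_refs[0], [0.5, 4.0, 5.0])` → gradients = [0.5, 4.0, 5.0, 0.0, 0.0, 0.0, 0.0]; grad_refs = [[0.5, 4.0, 5.0, 0.0, 0.0, 0.0, 0.0], [0.5, 4.0, 5.0, 0.0, 0.0, 0.0, 0.0], [0.5, 4.0, 5.0, 0.0, 0.0, 0.0, 0.0], [0.5, 4.0, 5.0, 0.0, 0.0, 0.0, 0.0]]
`accumulate(grad_refs[1], [5.0, 3.5, 3.0])` → gradients = [5.5, 7.5, 8.0, 0.0, 0.0, 0.0, 0.0]; grad_refs = [[5.5, 7.5, 8.0, 0.0, 0.0, 0.0, 0.0], [5.5, 7.5, 8.0, 0.0, 0.0, 0.0, 0.0], [5.5, 7.5, 8.0, 0.0, 0.0, 0.0, 0.0], [5.5, 7.5, 8.0, 0.0, 0.0, 0.0, 0.0]]
`print(gradients)` → prints [5.5, 7.5, 8.0, 0.0, 0.0, 0.0, 0.0]
`print(grad_refs[0] is grad_refs[1])` → prints True

Answer:
[5.5, 7.5, 8.0, 0.0, 0.0, 0.0, 0.0]
True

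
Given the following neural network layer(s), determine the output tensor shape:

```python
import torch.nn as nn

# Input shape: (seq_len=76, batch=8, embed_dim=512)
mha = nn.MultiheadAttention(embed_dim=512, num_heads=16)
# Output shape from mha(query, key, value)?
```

Input: (76, 8, 512) -> Output: (76, 8, 512)

Answer: (76, 8, 512)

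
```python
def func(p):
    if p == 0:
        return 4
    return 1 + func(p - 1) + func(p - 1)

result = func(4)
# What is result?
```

func(p) = 1 + 2·func(p-1), func(0)=4. Closed form: (4+1)·2^4 - 1 = 79.

Answer: 79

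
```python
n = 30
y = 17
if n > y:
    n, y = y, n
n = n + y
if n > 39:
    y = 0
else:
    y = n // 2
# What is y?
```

Trace:
`n = 30` → n = 30
`y = 17` → y = 17
`if n > y: ...` → n > y is True → n = 17; y = 30
`n = n + y` → n = 47
`if n > 39: ...` → n > 39 is True → y = 0
So y = 0

Answer: 0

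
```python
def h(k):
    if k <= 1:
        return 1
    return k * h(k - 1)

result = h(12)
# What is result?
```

h(12) = 12 * 11 * 10 * 9 * 8 * 7 * 6 * 5 * 4 * 3 * 2 * 1 = 479001600

Answer: 479001600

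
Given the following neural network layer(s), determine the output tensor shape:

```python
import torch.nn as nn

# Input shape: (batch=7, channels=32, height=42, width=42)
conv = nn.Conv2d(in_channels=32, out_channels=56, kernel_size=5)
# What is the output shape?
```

Input: (7, 32, 42, 42) -> Output: (7, 56, 38, 38)

Answer: (7, 56, 38, 38)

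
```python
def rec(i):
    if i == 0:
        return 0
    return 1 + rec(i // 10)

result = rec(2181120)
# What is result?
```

Count of digits of 2181120: 7

Answer: 7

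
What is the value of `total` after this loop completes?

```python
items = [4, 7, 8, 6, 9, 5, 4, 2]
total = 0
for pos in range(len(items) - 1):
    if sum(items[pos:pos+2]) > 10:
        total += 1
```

Count windows with sum > 10
`total` takes the values: 0 → 1 → 2 → 3 → 4 → 5

Answer: 5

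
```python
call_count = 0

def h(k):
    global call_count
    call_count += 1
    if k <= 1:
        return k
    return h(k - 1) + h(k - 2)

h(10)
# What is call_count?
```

Calls(k) = 1 + Calls(k-1) + Calls(k-2); Calls(0)=Calls(1)=1. For k=10 this gives 177.

Answer: 177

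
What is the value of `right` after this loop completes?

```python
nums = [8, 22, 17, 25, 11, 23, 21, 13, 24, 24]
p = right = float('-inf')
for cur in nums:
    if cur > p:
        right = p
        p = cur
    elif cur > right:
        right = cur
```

Second largest (with repeats) in [8, 22, 17, 25, 11, 23, 21, 13, 24, 24]
`right` takes the values: -inf → 8 → 17 → 22 → 23 → 24

Answer: 24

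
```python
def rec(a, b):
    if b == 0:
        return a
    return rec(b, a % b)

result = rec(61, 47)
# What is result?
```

rec(61, 47) -> rec(47, 14) -> rec(14, 5) -> rec(5, 4) -> rec(4, 1) -> rec(1, 0) -> 1

Answer: 1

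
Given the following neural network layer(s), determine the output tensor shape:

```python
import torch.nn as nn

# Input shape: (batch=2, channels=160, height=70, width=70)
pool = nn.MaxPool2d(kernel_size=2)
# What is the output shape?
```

Input: (2, 160, 70, 70) -> Output: (2, 160, 35, 35)

Answer: (2, 160, 35, 35)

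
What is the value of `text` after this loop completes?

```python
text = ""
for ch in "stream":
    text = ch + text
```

Reverse 'stream'
`text` takes the values: "" → "s" → "ts" → "rts" → "erts" → "aerts" → "maerts"

Answer: "maerts"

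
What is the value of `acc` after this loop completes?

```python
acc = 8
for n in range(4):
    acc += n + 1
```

Start at 8, add 1 to 4 = 18
`acc` takes the values: 8 → 9 → 11 → 14 → 18

Answer: 18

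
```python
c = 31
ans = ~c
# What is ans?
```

Trace:
`c = 31` → c = 31
`ans = ~c` → ans = -32
So ans = -32

Answer: -32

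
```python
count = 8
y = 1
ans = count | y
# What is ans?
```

Trace:
`count = 8` → count = 8
`y = 1` → y = 1
`ans = count | y` → ans = 9
So ans = 9

Answer: 9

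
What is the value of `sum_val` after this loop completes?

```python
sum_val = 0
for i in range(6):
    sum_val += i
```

Sum of 0 to 5 = 15
`sum_val` takes the values: 0 → 1 → 3 → 6 → 10 → 15

Answer: 15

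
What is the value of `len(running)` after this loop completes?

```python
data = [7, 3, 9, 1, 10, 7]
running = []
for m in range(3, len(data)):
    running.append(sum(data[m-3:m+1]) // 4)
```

Number of 4-element averages
`running` takes the values: [] → [5] → [5, 5] → [5, 5, 6]
So `len(running)` = 3

Answer: 3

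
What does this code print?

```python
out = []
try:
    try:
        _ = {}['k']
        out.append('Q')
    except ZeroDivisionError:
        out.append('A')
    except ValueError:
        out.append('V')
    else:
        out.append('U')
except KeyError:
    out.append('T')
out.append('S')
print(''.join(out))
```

Execution trace: 'T' (outer except KeyError) → 'S' (after the try/except). Output: TS

Answer: TS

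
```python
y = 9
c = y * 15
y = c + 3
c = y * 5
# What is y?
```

Trace:
`y = 9` → y = 9
`c = y * 15` → c = 135
`y = c + 3` → y = 138
`c = y * 5` → c = 690
So y = 138

Answer: 138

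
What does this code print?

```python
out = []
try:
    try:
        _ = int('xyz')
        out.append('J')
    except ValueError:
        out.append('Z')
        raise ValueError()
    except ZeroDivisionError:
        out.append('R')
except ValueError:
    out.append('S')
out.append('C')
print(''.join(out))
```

Execution trace: 'Z' (inner except ValueError) → 'S' (outer except ValueError) → 'C' (after the try/except). Output: ZSC

Answer: ZSC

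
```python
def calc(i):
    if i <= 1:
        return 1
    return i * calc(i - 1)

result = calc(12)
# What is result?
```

calc(12) = 12 * 11 * 10 * 9 * 8 * 7 * 6 * 5 * 4 * 3 * 2 * 1 = 479001600

Answer: 479001600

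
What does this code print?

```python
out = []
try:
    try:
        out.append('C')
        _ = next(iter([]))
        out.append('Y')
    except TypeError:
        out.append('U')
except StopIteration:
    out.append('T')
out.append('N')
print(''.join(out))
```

Execution trace: 'C' (inner try body) → 'T' (outer except StopIteration) → 'N' (after the try/except). Output: CTN

Answer: CTN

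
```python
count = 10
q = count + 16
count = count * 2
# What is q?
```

Trace:
`count = 10` → count = 10
`q = count + 16` → q = 26
`count = count * 2` → count = 20
So q = 26

Answer: 26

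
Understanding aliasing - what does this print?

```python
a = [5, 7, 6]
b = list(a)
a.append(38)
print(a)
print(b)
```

Key concept: list() constructor creates copy.
Step by step:
`a = [5, 7, 6]` → a = [5, 7, 6]
`b = list(a)` → b = [5, 7, 6]
`a.append(38)` → a = [5, 7, 6, 38]
`print(a)` → prints [5, 7, 6, 38]
`print(b)` → prints [5, 7, 6]

Answer:
[5, 7, 6, 38]
[5, 7, 6]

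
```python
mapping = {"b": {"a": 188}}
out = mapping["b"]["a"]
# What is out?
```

Trace:
`mapping = {"b": {"a": 188}}` → mapping = {'b': {'a': 188}}
`out = mapping["b"]["a"]` → out = 188
So out = 188

Answer: 188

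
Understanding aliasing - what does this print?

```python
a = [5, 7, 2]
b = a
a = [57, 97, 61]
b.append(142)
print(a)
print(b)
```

Key concept: rebinding vs mutation: a is rebound to a new list, b still points at the original.
Step by step:
`a = [5, 7, 2]` → a = [5, 7, 2]
`b = a` → b = [5, 7, 2] (same object as a)
`a = [57, 97, 61]` → a = [57, 97, 61]
`b.append(142)` → b = [5, 7, 2, 142]
`print(a)` → prints [57, 97, 61]
`print(b)` → prints [5, 7, 2, 142]

Answer:
[57, 97, 61]
[5, 7, 2, 142]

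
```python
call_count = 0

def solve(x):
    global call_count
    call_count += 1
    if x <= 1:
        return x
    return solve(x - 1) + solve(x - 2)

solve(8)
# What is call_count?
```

Calls(x) = 1 + Calls(x-1) + Calls(x-2); Calls(0)=Calls(1)=1. For x=8 this gives 67.

Answer: 67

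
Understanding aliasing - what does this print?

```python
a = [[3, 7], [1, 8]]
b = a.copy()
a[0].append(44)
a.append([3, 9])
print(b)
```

Key concept: shallow copy with nested lists.
Step by step:
`a = [[3, 7], [1, 8]]` → a = [[3, 7], [1, 8]]
`b = a.copy()` → b = [[3, 7], [1, 8]]
`a[0].append(44)` → a = [[3, 7, 44], [1, 8]]; b = [[3, 7, 44], [1, 8]]
`a.append([3, 9])` → a = [[3, 7, 44], [1, 8], [3, 9]]
`print(b)` → prints [[3, 7, 44], [1, 8]]

Answer: [[3, 7, 44], [1, 8]]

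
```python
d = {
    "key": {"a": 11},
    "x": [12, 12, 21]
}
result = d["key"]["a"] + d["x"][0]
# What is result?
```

Trace:
`d = { ...` → d = {'key': {'a': 11}, 'x': [12, 12, 21]}
`result = d["key"]["a"] + d["x"][0]` → result = 23
So result = 23

Answer: 23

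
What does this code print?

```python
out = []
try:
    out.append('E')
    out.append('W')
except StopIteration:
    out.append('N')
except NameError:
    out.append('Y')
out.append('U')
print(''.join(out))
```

Execution trace: 'E' (try body) → 'W' (try body, no exception) → 'U' (after the try/except). Output: EWU

Answer: EWU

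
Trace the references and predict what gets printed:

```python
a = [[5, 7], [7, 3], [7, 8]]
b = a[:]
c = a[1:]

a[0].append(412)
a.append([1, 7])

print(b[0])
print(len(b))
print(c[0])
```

Key concept: slice with nested mutation.
Step by step:
`a = [[5, 7], [7, 3], [7, 8]]` → a = [[5, 7], [7, 3], [7, 8]]
`b = a[:]` → b = [[5, 7], [7, 3], [7, 8]]
`c = a[1:]` → c = [[7, 3], [7, 8]]
`a[0].append(412)` → a = [[5, 7, 412], [7, 3], [7, 8]]; b = [[5, 7, 412], [7, 3], [7, 8]]
`a.append([1, 7])` → a = [[5, 7, 412], [7, 3], [7, 8], [1, 7]]
`print(b[0])` → prints [5, 7, 412]
`print(len(b))` → prints 3
`print(c[0])` → prints [7, 3]

Answer:
[5, 7, 412]
3
[7, 3]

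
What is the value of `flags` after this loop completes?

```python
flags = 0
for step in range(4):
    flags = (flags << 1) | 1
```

Build 4 consecutive 1-bits: 0b1111
`flags` takes the values: 0 → 1 → 3 → 7 → 15

Answer: 15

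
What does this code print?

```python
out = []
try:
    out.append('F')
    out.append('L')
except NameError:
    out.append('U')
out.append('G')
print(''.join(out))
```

Execution trace: 'F' (try body) → 'L' (try body, no exception) → 'G' (after the try/except). Output: FLG

Answer: FLG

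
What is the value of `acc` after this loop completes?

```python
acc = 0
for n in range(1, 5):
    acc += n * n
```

Sum of squares 1² to 4² = 30
`acc` takes the values: 0 → 1 → 5 → 14 → 30

Answer: 30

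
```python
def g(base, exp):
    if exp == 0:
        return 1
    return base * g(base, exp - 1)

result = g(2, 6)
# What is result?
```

g(2, 6) = 2 * 2 * 2 * 2 * 2 * 2 = 64

Answer: 64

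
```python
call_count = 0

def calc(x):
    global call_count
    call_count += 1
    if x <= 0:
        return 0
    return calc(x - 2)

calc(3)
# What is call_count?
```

Linear recursion stepping by 2: 3 calls from x=3 down to ≤0.

Answer: 3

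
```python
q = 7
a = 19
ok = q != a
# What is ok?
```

Trace:
`q = 7` → q = 7
`a = 19` → a = 19
`ok = q != a` → ok = True
So ok = True

Answer: True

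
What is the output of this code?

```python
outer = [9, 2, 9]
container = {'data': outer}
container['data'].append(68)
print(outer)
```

Key concept: dict holds reference to list.
Step by step:
`outer = [9, 2, 9]` → outer = [9, 2, 9]
`container = {'data': outer}` → container = {'data': [9, 2, 9]}
`container['data'].append(68)` → outer = [9, 2, 9, 68]; container = {'data': [9, 2, 9, 68]}
`print(outer)` → prints [9, 2, 9, 68]

Answer: [9, 2, 9, 68]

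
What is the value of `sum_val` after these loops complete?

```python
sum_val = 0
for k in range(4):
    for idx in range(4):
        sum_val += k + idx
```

Sum of all k+idx for k,idx in 4x4
`sum_val` takes the values: 0 → 1 → 3 → 6 → 7 → 9 → 12 → 16 → 18 → 21 → 25 → 30 → 33 → 37 → 42 → 48

Answer: 48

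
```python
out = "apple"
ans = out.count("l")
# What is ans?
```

Trace:
`out = "apple"` → out = 'apple'
`ans = out.count("l")` → ans = 1
So ans = 1

Answer: 1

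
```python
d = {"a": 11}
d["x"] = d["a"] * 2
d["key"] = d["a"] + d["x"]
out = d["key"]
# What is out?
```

Trace:
`d = {"a": 11}` → d = {'a': 11}
`d["x"] = d["a"] * 2` → d = {'a': 11, 'x': 22}
`d["key"] = d["a"] + d["x"]` → d = {'a': 11, 'x': 22, 'key': 33}
`out = d["key"]` → out = 33
So out = 33

Answer: 33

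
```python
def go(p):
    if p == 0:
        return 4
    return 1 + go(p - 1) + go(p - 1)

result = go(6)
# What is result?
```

go(p) = 1 + 2·go(p-1), go(0)=4. Closed form: (4+1)·2^6 - 1 = 319.

Answer: 319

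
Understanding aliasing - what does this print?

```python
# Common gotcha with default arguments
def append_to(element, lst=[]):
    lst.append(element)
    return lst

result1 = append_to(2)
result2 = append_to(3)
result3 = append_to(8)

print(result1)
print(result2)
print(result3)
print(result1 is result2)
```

Key concept: mutable default argument gotcha.
Step by step:
`result1 = append_to(2)` → result1 = [2]
`result2 = append_to(3)` → result1 = [2, 3] (same object as result2); result2 = [2, 3] (same object as result1)
`result3 = append_to(8)` → result1 = [2, 3, 8] (same object as result2, result3); result2 = [2, 3, 8] (same object as result1, result3); result3 = [2, 3, 8] (same object as result1, result2)
`print(result1)` → prints [2, 3, 8]
`print(result2)` → prints [2, 3, 8]
`print(result3)` → prints [2, 3, 8]
`print(result1 is result2)` → prints True

Answer:
[2, 3, 8]
[2, 3, 8]
[2, 3, 8]
True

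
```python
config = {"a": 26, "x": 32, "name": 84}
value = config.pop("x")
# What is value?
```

Trace:
`config = {"a": 26, "x": 32, "name": 84}` → config = {'a': 26, 'x': 32, 'name': 84}
`value = config.pop("x")` → config = {'a': 26, 'name': 84}; value = 32
So value = 32

Answer: 32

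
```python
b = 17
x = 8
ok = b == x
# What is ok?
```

Trace:
`b = 17` → b = 17
`x = 8` → x = 8
`ok = b == x` → ok = False
So ok = False

Answer: False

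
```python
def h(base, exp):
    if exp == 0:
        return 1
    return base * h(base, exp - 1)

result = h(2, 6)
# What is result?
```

h(2, 6) = 2 * 2 * 2 * 2 * 2 * 2 = 64

Answer: 64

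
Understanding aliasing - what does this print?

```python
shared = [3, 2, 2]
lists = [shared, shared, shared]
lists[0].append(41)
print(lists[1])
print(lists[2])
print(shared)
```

Key concept: list of same reference.
Step by step:
`shared = [3, 2, 2]` → shared = [3, 2, 2]
`lists = [shared, shared, shared]` → lists = [[3, 2, 2], [3, 2, 2], [3, 2, 2]]
`lists[0].append(41)` → shared = [3, 2, 2, 41]; lists = [[3, 2, 2, 41], [3, 2, 2, 41], [3, 2, 2, 41]]
`print(lists[1])` → prints [3, 2, 2, 41]
`print(lists[2])` → prints [3, 2, 2, 41]
`print(shared)` → prints [3, 2, 2, 41]

Answer:
[3, 2, 2, 41]
[3, 2, 2, 41]
[3, 2, 2, 41]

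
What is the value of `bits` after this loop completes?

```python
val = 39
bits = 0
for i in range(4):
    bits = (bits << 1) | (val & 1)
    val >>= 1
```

Reverse lowest 4 bits of 39
`bits` takes the values: 0 → 1 → 3 → 7 → 14

Answer: 14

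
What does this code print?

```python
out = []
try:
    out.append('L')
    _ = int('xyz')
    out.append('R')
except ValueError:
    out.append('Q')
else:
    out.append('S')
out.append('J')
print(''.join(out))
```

Execution trace: 'L' (try body) → 'Q' (except ValueError) → 'J' (after the try/except). Output: LQJ

Answer: LQJ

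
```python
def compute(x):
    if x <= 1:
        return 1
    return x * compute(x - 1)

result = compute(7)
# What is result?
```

compute(7) = 7 * 6 * 5 * 4 * 3 * 2 * 1 = 5040

Answer: 5040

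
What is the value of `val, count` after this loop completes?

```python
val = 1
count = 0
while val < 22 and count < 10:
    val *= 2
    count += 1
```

Double until >= 22 or 10 iterations
`val, count` takes the values: (1, 0) → (2, 0) → (2, 1) → (4, 1) → (4, 2) → (8, 2) → (8, 3) → (16, 3) → (16, 4) → (32, 4) → (32, 5)

Answer: 32, 5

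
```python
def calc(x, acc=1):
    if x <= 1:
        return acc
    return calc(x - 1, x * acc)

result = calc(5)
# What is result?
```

Accumulator trace (n, acc): (5, 1) -> (4, 5) -> (3, 20) -> (2, 60) -> (1, 120) -> return 120

Answer: 120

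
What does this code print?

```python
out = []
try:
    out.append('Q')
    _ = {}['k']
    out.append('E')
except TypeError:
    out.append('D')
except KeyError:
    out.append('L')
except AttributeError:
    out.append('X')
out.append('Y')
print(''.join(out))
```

Execution trace: 'Q' (try body) → 'L' (except KeyError) → 'Y' (after the try/except). Output: QLY

Answer: QLY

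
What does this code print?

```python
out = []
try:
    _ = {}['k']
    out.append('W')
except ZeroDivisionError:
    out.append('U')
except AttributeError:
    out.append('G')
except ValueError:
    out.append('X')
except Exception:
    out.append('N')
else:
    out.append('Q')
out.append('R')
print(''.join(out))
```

Execution trace: 'N' (except Exception) → 'R' (after the try/except). Output: NR

Answer: NR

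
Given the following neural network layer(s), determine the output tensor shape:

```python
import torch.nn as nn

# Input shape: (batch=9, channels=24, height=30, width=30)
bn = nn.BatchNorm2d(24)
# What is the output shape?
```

Input: (9, 24, 30, 30) -> Output: (9, 24, 30, 30)

Answer: (9, 24, 30, 30)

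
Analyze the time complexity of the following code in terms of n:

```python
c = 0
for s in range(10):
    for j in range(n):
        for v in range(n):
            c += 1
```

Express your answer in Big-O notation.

Each loop level contributes: 1 × n × n. Multiplying the contributions gives O(n^2).

Answer: O(n^2)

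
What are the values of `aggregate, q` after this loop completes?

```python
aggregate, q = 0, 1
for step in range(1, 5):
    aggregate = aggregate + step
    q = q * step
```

Sum and factorial of 1 to 4
`aggregate, q` takes the values: (0, 1) → (1, 1) → (3, 1) → (3, 2) → (6, 2) → (6, 6) → (10, 6) → (10, 24)

Answer: 10, 24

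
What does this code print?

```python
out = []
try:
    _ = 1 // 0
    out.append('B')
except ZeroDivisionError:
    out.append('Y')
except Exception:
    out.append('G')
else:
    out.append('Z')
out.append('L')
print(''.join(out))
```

Execution trace: 'Y' (except ZeroDivisionError) → 'L' (after the try/except). Output: YL

Answer: YL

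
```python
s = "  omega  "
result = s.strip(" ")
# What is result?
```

Trace:
`s = "  omega  "` → s = '  omega  '
`result = s.strip(" ")` → result = 'omega'
So result = 'omega'

Answer: 'omega'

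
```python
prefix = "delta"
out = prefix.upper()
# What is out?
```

Trace:
`prefix = "delta"` → prefix = 'delta'
`out = prefix.upper()` → out = 'DELTA'
So out = 'DELTA'

Answer: 'DELTA'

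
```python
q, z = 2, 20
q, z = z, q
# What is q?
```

Trace:
`q, z = 2, 20` → q = 2; z = 20
`q, z = z, q` → q = 20; z = 2
So q = 20

Answer: 20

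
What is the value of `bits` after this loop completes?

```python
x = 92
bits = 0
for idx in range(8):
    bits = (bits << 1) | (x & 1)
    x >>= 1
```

Reverse lowest 8 bits of 92
`bits` takes the values: 0 → 1 → 3 → 7 → 14 → 29 → 58

Answer: 58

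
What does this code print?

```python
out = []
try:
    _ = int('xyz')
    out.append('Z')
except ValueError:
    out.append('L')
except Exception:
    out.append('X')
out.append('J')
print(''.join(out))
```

Execution trace: 'L' (except ValueError) → 'J' (after the try/except). Output: LJ

Answer: LJ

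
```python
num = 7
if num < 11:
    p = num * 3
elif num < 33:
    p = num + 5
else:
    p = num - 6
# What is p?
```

Trace:
`num = 7` → num = 7
`if num < 11: ...` → num < 11 is True → p = 21
So p = 21

Answer: 21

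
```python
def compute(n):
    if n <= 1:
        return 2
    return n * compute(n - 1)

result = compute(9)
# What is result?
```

compute(9) = 9 * 8 * 7 * 6 * 5 * 4 * 3 * 2 * 2 = 725760

Answer: 725760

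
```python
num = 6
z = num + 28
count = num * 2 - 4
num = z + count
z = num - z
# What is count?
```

Trace:
`num = 6` → num = 6
`z = num + 28` → z = 34
`count = num * 2 - 4` → count = 8
`num = z + count` → num = 42
`z = num - z` → z = 8
So count = 8

Answer: 8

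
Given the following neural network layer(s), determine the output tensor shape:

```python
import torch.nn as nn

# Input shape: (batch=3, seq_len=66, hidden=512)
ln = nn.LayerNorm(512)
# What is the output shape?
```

Input: (3, 66, 512) -> Output: (3, 66, 512)

Answer: (3, 66, 512)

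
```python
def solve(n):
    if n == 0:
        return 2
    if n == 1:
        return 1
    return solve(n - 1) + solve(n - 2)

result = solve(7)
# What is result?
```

Build up from base cases: solve(0)=2, solve(1)=1, solve(2)=3, solve(3)=4, solve(4)=7, solve(5)=11, solve(6)=18, ..., solve(7)=29

Answer: 29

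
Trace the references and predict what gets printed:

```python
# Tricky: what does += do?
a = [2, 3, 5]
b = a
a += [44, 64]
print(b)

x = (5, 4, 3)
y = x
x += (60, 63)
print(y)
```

Key concept: += behavior differs for mutable vs immutable.
Step by step:
`a = [2, 3, 5]` → a = [2, 3, 5]
`b = a` → b = [2, 3, 5] (same object as a)
`a += [44, 64]` → a = [2, 3, 5, 44, 64] (same object as b); b = [2, 3, 5, 44, 64] (same object as a)
`print(b)` → prints [2, 3, 5, 44, 64]
`x = (5, 4, 3)` → x = (5, 4, 3)
`y = x` → y = (5, 4, 3)
`x += (60, 63)` → x = (5, 4, 3, 60, 63)
`print(y)` → prints (5, 4, 3)

Answer:
[2, 3, 5, 44, 64]
(5, 4, 3)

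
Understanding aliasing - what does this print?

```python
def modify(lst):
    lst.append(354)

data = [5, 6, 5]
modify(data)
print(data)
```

Key concept: function modifies passed list.
Step by step:
`data = [5, 6, 5]` → data = [5, 6, 5]
`modify(data)` → data = [5, 6, 5, 354]
`print(data)` → prints [5, 6, 5, 354]

Answer: [5, 6, 5, 354]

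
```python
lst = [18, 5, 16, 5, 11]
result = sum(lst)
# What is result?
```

Trace:
`lst = [18, 5, 16, 5, 11]` → lst = [18, 5, 16, 5, 11]
`result = sum(lst)` → result = 55
So result = 55

Answer: 55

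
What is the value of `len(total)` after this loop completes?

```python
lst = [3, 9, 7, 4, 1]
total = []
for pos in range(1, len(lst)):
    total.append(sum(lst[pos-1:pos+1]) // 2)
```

Number of 2-element averages
`total` takes the values: [] → [6] → [6, 8] → [6, 8, 5] → [6, 8, 5, 2]
So `len(total)` = 4

Answer: 4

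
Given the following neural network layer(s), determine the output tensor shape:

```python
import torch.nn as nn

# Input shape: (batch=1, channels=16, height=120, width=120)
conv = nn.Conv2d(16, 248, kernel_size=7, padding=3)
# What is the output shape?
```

Input: (1, 16, 120, 120) -> Output: (1, 248, 120, 120)

Answer: (1, 248, 120, 120)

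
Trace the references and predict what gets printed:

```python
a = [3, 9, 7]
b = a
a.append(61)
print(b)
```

Key concept: basic list aliasing.
Step by step:
`a = [3, 9, 7]` → a = [3, 9, 7]
`b = a` → b = [3, 9, 7] (same object as a)
`a.append(61)` → a = [3, 9, 7, 61] (same object as b); b = [3, 9, 7, 61] (same object as a)
`print(b)` → prints [3, 9, 7, 61]

Answer: [3, 9, 7, 61]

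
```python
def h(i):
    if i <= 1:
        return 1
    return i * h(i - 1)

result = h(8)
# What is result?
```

h(8) = 8 * 7 * 6 * 5 * 4 * 3 * 2 * 1 = 40320

Answer: 40320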